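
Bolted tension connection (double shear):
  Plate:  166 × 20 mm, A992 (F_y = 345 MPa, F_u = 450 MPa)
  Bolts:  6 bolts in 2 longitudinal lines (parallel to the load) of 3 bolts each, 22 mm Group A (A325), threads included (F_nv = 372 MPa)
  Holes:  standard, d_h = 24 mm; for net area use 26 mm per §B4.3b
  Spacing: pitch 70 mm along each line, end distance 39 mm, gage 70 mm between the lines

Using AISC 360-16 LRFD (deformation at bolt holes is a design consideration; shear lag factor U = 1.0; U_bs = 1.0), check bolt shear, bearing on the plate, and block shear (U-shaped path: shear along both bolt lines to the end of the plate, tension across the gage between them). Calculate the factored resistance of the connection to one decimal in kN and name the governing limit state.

1220.4 kN (block shear governs)

Bolt shear: A_b = π(22)²/4 = 380.13 mm². φR_n = 0.75 × 372 × 380.13 × 6 × 2 = 1272.7 kN.
Bearing (20 mm plate, F_u = 450 MPa): end bolts L_c = 39 − 24/2 = 27, R_n = min(1.2×27×20×450, 2.4×22×20×450) = 291.6 kN/bolt; interior L_c = 70 − 24 = 46, R_n = 475.2 kN/bolt. φR_n = 0.75 × (2×291.6 + 4×475.2) = 1863.0 kN.
Block shear: shear path 2×[39+2×70] = 2×179 mm, A_gv = 7160, A_nv = 2×(179 − 2.5×26)×20 = 4560 mm²; tension across gage: (70 − 1×26)×20 = 880 mm². R_n = min(0.6×450×4560, 0.6×345×7160) + 1.0×450×880 = min(1231.2, 1482.1) + 396 = 1627.2 kN. φR_n = 0.75 × 1627.2 = 1220.4 kN.
Governing: min(1272.7, 1863.0, 1220.4) = 1220.4 kN → block shear.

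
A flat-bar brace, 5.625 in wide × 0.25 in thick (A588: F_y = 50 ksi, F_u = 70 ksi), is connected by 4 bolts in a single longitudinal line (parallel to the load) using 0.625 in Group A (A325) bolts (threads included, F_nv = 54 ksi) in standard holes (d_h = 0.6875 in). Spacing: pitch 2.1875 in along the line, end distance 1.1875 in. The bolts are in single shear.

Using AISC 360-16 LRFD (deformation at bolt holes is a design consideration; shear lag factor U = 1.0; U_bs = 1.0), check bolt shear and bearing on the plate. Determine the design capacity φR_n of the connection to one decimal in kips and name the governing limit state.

49.7 kips (bolt shear governs)

Bolt shear: A_b = π(0.625)²/4 = 0.3068 in². φR_n = 0.75 × 54 × 0.3068 × 4 × 1 = 49.7 kips.
Bearing (0.25 in plate, F_u = 70 ksi): end bolts L_c = 1.1875 − 0.6875/2 = 0.84375, R_n = min(1.2×0.84375×0.25×70, 2.4×0.625×0.25×70) = 17.719 kips/bolt; interior L_c = 2.1875 − 0.6875 = 1.5, R_n = 26.25 kips/bolt. φR_n = 0.75 × (1×17.719 + 3×26.25) = 72.4 kips.
Governing: min(49.7, 72.4) = 49.7 kips → bolt shear.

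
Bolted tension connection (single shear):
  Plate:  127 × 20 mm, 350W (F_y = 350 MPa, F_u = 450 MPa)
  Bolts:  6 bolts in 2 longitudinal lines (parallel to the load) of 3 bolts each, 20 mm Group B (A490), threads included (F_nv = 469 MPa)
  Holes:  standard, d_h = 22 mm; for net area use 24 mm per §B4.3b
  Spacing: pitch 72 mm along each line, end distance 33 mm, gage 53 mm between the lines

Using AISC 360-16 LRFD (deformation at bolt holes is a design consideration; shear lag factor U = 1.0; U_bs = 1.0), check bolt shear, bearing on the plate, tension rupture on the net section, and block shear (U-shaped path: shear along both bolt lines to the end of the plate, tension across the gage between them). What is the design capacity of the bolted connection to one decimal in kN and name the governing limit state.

Bolt shear: A_b = π(20)²/4 = 314.16 mm². φR_n = 0.75 × 469 × 314.16 × 6 × 1 = 663.0 kN.
Bearing (20 mm plate, F_u = 450 MPa): end bolts L_c = 33 − 22/2 = 22, R_n = min(1.2×22×20×450, 2.4×20×20×450) = 237.6 kN/bolt; interior L_c = 72 − 22 = 50, R_n = 432 kN/bolt. φR_n = 0.75 × (2×237.6 + 4×432) = 1652.4 kN.
Tension rupture (net): A_n = (127 − 2×24)×20 = 1580 mm² (U = 1.0, A_e = A_n). φR_n = 0.75 × 450 × 1580 = 533.3 kN.
Block shear: shear path 2×[33+2×72] = 2×177 mm, A_gv = 7080, A_nv = 2×(177 − 2.5×24)×20 = 4680 mm²; tension across gage: (53 − 1×24)×20 = 580 mm². R_n = min(0.6×450×4680, 0.6×350×7080) + 1.0×450×580 = min(1263.6, 1486.8) + 261 = 1524.6 kN. φR_n = 0.75 × 1524.6 = 1143.5 kN.
Governing: min(663.0, 1652.4, 533.3, 1143.5) = 533.3 kN → net-section rupture.

533.3 kN (net-section rupture governs)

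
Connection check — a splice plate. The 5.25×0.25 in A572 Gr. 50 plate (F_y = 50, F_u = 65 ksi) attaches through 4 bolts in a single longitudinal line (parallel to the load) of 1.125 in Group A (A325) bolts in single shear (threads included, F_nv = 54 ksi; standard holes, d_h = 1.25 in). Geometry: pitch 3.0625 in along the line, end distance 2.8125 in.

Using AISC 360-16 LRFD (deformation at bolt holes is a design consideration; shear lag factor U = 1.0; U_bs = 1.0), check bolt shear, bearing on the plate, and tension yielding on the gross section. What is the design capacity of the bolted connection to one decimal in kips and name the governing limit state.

Bolt shear: A_b = π(1.125)²/4 = 0.99402 in². φR_n = 0.75 × 54 × 0.99402 × 4 × 1 = 161.0 kips.
Bearing (0.25 in plate, F_u = 65 ksi): end bolts L_c = 2.8125 − 1.25/2 = 2.1875, R_n = min(1.2×2.1875×0.25×65, 2.4×1.125×0.25×65) = 42.656 kips/bolt; interior L_c = 3.0625 − 1.25 = 1.8125, R_n = 35.344 kips/bolt. φR_n = 0.75 × (1×42.656 + 3×35.344) = 111.5 kips.
Tension yield (gross): A_g = 5.25×0.25 = 1.3125 in². φR_n = 0.90 × 50 × 1.3125 = 59.1 kips.
Governing: min(161.0, 111.5, 59.1) = 59.1 kips → gross-section yield.

59.1 kips (gross-section yield governs)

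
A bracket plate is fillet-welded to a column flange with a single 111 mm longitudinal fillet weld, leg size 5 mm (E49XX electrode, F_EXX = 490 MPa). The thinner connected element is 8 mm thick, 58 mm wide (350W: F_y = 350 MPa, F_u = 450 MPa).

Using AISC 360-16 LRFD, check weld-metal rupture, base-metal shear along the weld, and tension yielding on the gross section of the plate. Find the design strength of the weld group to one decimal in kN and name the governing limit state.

86.5 kN (weld metal governs)

Weld metal: throat = 0.707×5 = 3.535 mm, L = 111 mm. φR_n = 0.75 × 0.6 × 490 × 3.535 × 111 = 86.5 kN.
Base metal shear (8 mm plate): yield φR_n = 1.0×0.6×350×8×111 = 186.5 kN; rupture φR_n = 0.75×0.6×450×8×111 = 179.8 kN; take 179.8 kN (rupture).
Tension yield (gross): A_g = 58×8 = 464 mm². φR_n = 0.90 × 350 × 464 = 146.2 kN.
Governing: min(86.5, 179.8, 146.2) = 86.5 kN → weld metal.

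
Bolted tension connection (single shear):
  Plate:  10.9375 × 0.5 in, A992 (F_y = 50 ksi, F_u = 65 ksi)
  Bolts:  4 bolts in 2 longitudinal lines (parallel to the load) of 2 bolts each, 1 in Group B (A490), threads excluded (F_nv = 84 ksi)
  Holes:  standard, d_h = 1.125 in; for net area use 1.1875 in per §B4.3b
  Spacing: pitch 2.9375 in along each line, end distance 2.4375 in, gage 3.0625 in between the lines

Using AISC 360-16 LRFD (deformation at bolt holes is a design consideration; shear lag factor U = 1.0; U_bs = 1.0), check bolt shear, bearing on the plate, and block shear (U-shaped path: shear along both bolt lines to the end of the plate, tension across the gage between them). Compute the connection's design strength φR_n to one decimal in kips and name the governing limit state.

150.8 kips (block shear governs)

Bolt shear: A_b = π(1)²/4 = 0.7854 in². φR_n = 0.75 × 84 × 0.7854 × 4 × 1 = 197.9 kips.
Bearing (0.5 in plate, F_u = 65 ksi): end bolts L_c = 2.4375 − 1.125/2 = 1.875, R_n = min(1.2×1.875×0.5×65, 2.4×1×0.5×65) = 73.125 kips/bolt; interior L_c = 2.9375 − 1.125 = 1.8125, R_n = 70.688 kips/bolt. φR_n = 0.75 × (2×73.125 + 2×70.688) = 215.7 kips.
Block shear: shear path 2×[2.4375+1×2.9375] = 2×5.375 in, A_gv = 5.375, A_nv = 2×(5.375 − 1.5×1.1875)×0.5 = 3.5938 in²; tension across gage: (3.0625 − 1×1.1875)×0.5 = 0.9375 in². R_n = min(0.6×65×3.5938, 0.6×50×5.375) + 1.0×65×0.9375 = min(140.16, 161.25) + 60.938 = 201.1 kips. φR_n = 0.75 × 201.1 = 150.8 kips.
Governing: min(197.9, 215.7, 150.8) = 150.8 kips → block shear.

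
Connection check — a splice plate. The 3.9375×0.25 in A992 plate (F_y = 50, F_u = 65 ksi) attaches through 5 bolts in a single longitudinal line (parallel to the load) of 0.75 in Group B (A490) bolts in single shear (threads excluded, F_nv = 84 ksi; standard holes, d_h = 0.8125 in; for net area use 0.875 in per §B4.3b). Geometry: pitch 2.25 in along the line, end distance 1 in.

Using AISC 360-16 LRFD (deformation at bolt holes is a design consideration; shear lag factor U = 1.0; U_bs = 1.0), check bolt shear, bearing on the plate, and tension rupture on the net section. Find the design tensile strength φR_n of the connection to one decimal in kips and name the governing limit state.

37.3 kips (net-section rupture governs)

Bolt shear: A_b = π(0.75)²/4 = 0.44179 in². φR_n = 0.75 × 84 × 0.44179 × 5 × 1 = 139.2 kips.
Bearing (0.25 in plate, F_u = 65 ksi): end bolts L_c = 1 − 0.8125/2 = 0.59375, R_n = min(1.2×0.59375×0.25×65, 2.4×0.75×0.25×65) = 11.578 kips/bolt; interior L_c = 2.25 − 0.8125 = 1.4375, R_n = 28.031 kips/bolt. φR_n = 0.75 × (1×11.578 + 4×28.031) = 92.8 kips.
Tension rupture (net): A_n = (3.9375 − 1×0.875)×0.25 = 0.76563 in² (U = 1.0, A_e = A_n). φR_n = 0.75 × 65 × 0.76563 = 37.3 kips.
Governing: min(139.2, 92.8, 37.3) = 37.3 kips → net-section rupture.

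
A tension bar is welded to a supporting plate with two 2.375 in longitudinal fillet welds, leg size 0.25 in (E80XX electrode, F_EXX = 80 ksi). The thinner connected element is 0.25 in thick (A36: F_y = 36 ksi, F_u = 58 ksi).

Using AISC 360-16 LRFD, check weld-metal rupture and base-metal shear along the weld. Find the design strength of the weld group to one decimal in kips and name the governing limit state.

25.7 kips (base-metal shear governs)

Weld metal: throat = 0.707×0.25 = 0.17675 in, L = 2×2.375 = 4.75 in. φR_n = 0.75 × 0.6 × 80 × 0.17675 × 4.75 = 30.2 kips.
Base metal shear (0.25 in plate): yield φR_n = 1.0×0.6×36×0.25×4.75 = 25.7 kips; rupture φR_n = 0.75×0.6×58×0.25×4.75 = 31.0 kips; take 25.7 kips (yield).
Governing: min(30.2, 25.7) = 25.7 kips → base-metal shear.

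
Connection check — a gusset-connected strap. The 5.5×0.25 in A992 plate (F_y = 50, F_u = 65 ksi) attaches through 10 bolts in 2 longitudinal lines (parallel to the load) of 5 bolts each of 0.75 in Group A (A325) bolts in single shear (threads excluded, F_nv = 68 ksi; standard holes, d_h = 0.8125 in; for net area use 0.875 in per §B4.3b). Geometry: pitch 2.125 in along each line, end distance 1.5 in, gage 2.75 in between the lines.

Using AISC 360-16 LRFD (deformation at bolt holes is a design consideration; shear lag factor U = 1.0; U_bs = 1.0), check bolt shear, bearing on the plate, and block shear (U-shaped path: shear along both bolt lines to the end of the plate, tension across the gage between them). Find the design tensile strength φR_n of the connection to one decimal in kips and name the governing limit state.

Bolt shear: A_b = π(0.75)²/4 = 0.44179 in². φR_n = 0.75 × 68 × 0.44179 × 10 × 1 = 225.3 kips.
Bearing (0.25 in plate, F_u = 65 ksi): end bolts L_c = 1.5 − 0.8125/2 = 1.09375, R_n = min(1.2×1.09375×0.25×65, 2.4×0.75×0.25×65) = 21.328 kips/bolt; interior L_c = 2.125 − 0.8125 = 1.3125, R_n = 25.594 kips/bolt. φR_n = 0.75 × (2×21.328 + 8×25.594) = 185.6 kips.
Block shear: shear path 2×[1.5+4×2.125] = 2×10 in, A_gv = 5, A_nv = 2×(10 − 4.5×0.875)×0.25 = 3.0313 in²; tension across gage: (2.75 − 1×0.875)×0.25 = 0.46875 in². R_n = min(0.6×65×3.0313, 0.6×50×5) + 1.0×65×0.46875 = min(118.22, 150) + 30.469 = 148.69 kips. φR_n = 0.75 × 148.69 = 111.5 kips.
Governing: min(225.3, 185.6, 111.5) = 111.5 kips → block shear.

111.5 kips (block shear governs)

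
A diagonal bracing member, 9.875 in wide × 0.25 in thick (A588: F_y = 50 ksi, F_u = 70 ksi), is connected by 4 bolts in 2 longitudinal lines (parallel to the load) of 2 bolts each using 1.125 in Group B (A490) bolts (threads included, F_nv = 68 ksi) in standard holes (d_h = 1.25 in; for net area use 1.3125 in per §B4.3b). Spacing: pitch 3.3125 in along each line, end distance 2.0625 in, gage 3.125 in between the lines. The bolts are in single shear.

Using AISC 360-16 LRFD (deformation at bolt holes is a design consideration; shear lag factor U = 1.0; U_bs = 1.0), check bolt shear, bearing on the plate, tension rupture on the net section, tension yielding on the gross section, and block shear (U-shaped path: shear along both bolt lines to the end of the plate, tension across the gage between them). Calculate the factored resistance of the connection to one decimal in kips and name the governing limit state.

Bolt shear: A_b = π(1.125)²/4 = 0.99402 in². φR_n = 0.75 × 68 × 0.99402 × 4 × 1 = 202.8 kips.
Bearing (0.25 in plate, F_u = 70 ksi): end bolts L_c = 2.0625 − 1.25/2 = 1.4375, R_n = min(1.2×1.4375×0.25×70, 2.4×1.125×0.25×70) = 30.188 kips/bolt; interior L_c = 3.3125 − 1.25 = 2.0625, R_n = 43.313 kips/bolt. φR_n = 0.75 × (2×30.188 + 2×43.313) = 110.3 kips.
Tension rupture (net): A_n = (9.875 − 2×1.3125)×0.25 = 1.8125 in² (U = 1.0, A_e = A_n). φR_n = 0.75 × 70 × 1.8125 = 95.2 kips.
Tension yield (gross): A_g = 9.875×0.25 = 2.4688 in². φR_n = 0.90 × 50 × 2.4688 = 111.1 kips.
Block shear: shear path 2×[2.0625+1×3.3125] = 2×5.375 in, A_gv = 2.6875, A_nv = 2×(5.375 − 1.5×1.3125)×0.25 = 1.7031 in²; tension across gage: (3.125 − 1×1.3125)×0.25 = 0.45313 in². R_n = min(0.6×70×1.7031, 0.6×50×2.6875) + 1.0×70×0.45313 = min(71.53, 80.625) + 31.719 = 103.25 kips. φR_n = 0.75 × 103.25 = 77.4 kips.
Governing: min(202.8, 110.3, 95.2, 111.1, 77.4) = 77.4 kips → block shear.

77.4 kips (block shear governs)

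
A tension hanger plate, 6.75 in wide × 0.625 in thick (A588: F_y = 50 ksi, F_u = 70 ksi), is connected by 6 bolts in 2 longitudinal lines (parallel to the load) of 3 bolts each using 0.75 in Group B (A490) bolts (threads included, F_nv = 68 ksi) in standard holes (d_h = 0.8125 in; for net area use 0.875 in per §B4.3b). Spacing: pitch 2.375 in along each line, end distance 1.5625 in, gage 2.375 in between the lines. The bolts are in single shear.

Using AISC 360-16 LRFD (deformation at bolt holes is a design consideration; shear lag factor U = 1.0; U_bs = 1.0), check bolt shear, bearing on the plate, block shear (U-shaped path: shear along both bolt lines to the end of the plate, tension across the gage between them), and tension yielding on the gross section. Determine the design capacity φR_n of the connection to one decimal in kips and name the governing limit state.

135.2 kips (bolt shear governs)

Bolt shear: A_b = π(0.75)²/4 = 0.44179 in². φR_n = 0.75 × 68 × 0.44179 × 6 × 1 = 135.2 kips.
Bearing (0.625 in plate, F_u = 70 ksi): end bolts L_c = 1.5625 − 0.8125/2 = 1.15625, R_n = min(1.2×1.15625×0.625×70, 2.4×0.75×0.625×70) = 60.703 kips/bolt; interior L_c = 2.375 − 0.8125 = 1.5625, R_n = 78.75 kips/bolt. φR_n = 0.75 × (2×60.703 + 4×78.75) = 327.3 kips.
Block shear: shear path 2×[1.5625+2×2.375] = 2×6.3125 in, A_gv = 7.8906, A_nv = 2×(6.3125 − 2.5×0.875)×0.625 = 5.1563 in²; tension across gage: (2.375 − 1×0.875)×0.625 = 0.9375 in². R_n = min(0.6×70×5.1563, 0.6×50×7.8906) + 1.0×70×0.9375 = min(216.56, 236.72) + 65.625 = 282.19 kips. φR_n = 0.75 × 282.19 = 211.6 kips.
Tension yield (gross): A_g = 6.75×0.625 = 4.2188 in². φR_n = 0.90 × 50 × 4.2188 = 189.8 kips.
Governing: min(135.2, 327.3, 211.6, 189.8) = 135.2 kips → bolt shear.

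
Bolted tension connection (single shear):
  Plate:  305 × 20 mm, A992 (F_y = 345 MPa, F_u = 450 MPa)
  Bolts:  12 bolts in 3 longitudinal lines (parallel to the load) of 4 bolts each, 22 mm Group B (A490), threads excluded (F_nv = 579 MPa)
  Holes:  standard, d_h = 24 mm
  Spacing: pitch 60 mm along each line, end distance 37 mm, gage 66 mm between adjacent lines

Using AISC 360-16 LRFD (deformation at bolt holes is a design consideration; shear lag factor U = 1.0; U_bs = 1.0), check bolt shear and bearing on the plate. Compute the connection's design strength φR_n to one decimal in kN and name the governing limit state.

Bolt shear: A_b = π(22)²/4 = 380.13 mm². φR_n = 0.75 × 579 × 380.13 × 12 × 1 = 1980.9 kN.
Bearing (20 mm plate, F_u = 450 MPa): end bolts L_c = 37 − 24/2 = 25, R_n = min(1.2×25×20×450, 2.4×22×20×450) = 270 kN/bolt; interior L_c = 60 − 24 = 36, R_n = 388.8 kN/bolt. φR_n = 0.75 × (3×270 + 9×388.8) = 3231.9 kN.
Governing: min(1980.9, 3231.9) = 1980.9 kN → bolt shear.

1980.9 kN (bolt shear governs)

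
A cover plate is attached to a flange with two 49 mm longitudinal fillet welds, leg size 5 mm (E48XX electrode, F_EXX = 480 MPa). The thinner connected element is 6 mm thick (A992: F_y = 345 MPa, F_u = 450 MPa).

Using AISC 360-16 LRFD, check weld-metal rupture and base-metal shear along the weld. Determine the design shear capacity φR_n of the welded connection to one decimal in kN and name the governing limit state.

74.8 kN (weld metal governs)

Weld metal: throat = 0.707×5 = 3.535 mm, L = 2×49 = 98 mm. φR_n = 0.75 × 0.6 × 480 × 3.535 × 98 = 74.8 kN.
Base metal shear (6 mm plate): yield φR_n = 1.0×0.6×345×6×98 = 121.7 kN; rupture φR_n = 0.75×0.6×450×6×98 = 119.1 kN; take 119.1 kN (rupture).
Governing: min(74.8, 119.1) = 74.8 kN → weld metal.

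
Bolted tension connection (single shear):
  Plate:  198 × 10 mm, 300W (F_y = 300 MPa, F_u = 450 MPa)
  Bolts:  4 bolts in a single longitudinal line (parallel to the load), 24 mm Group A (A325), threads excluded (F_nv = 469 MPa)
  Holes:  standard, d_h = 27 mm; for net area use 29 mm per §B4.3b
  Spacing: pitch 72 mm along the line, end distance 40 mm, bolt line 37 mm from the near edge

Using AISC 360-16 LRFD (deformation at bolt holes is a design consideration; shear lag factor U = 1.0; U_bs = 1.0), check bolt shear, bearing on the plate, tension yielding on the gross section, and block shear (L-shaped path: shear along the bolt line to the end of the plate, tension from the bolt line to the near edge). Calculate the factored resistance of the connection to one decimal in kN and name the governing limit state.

388.8 kN (block shear governs)

Bolt shear: A_b = π(24)²/4 = 452.39 mm². φR_n = 0.75 × 469 × 452.39 × 4 × 1 = 636.5 kN.
Bearing (10 mm plate, F_u = 450 MPa): end bolts L_c = 40 − 27/2 = 26.5, R_n = min(1.2×26.5×10×450, 2.4×24×10×450) = 143.1 kN/bolt; interior L_c = 72 − 27 = 45, R_n = 243 kN/bolt. φR_n = 0.75 × (1×143.1 + 3×243) = 654.1 kN.
Tension yield (gross): A_g = 198×10 = 1980 mm². φR_n = 0.90 × 300 × 1980 = 534.6 kN.
Block shear: shear path 1×[40+3×72] = 1×256 mm, A_gv = 2560, A_nv = 1×(256 − 3.5×29)×10 = 1545 mm²; tension to near edge: (37 − 0.5×29)×10 = 225 mm². R_n = min(0.6×450×1545, 0.6×300×2560) + 1.0×450×225 = min(417.15, 460.8) + 101.25 = 518.4 kN. φR_n = 0.75 × 518.4 = 388.8 kN.
Governing: min(636.5, 654.1, 534.6, 388.8) = 388.8 kN → block shear.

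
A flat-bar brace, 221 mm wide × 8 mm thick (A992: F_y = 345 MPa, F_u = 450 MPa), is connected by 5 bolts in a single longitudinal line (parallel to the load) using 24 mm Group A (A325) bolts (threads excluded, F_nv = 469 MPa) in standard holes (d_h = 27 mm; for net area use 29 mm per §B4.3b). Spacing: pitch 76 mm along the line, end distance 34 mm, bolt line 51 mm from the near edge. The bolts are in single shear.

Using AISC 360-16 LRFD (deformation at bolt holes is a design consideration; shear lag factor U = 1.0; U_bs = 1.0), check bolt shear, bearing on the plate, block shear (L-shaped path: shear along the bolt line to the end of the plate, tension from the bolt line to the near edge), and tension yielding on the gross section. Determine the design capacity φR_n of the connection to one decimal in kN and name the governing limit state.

434.7 kN (block shear governs)

Bolt shear: A_b = π(24)²/4 = 452.39 mm². φR_n = 0.75 × 469 × 452.39 × 5 × 1 = 795.6 kN.
Bearing (8 mm plate, F_u = 450 MPa): end bolts L_c = 34 − 27/2 = 20.5, R_n = min(1.2×20.5×8×450, 2.4×24×8×450) = 88.56 kN/bolt; interior L_c = 76 − 27 = 49, R_n = 207.36 kN/bolt. φR_n = 0.75 × (1×88.56 + 4×207.36) = 688.5 kN.
Block shear: shear path 1×[34+4×76] = 1×338 mm, A_gv = 2704, A_nv = 1×(338 − 4.5×29)×8 = 1660 mm²; tension to near edge: (51 − 0.5×29)×8 = 292 mm². R_n = min(0.6×450×1660, 0.6×345×2704) + 1.0×450×292 = min(448.2, 559.73) + 131.4 = 579.6 kN. φR_n = 0.75 × 579.6 = 434.7 kN.
Tension yield (gross): A_g = 221×8 = 1768 mm². φR_n = 0.90 × 345 × 1768 = 549.0 kN.
Governing: min(795.6, 688.5, 434.7, 549.0) = 434.7 kN → block shear.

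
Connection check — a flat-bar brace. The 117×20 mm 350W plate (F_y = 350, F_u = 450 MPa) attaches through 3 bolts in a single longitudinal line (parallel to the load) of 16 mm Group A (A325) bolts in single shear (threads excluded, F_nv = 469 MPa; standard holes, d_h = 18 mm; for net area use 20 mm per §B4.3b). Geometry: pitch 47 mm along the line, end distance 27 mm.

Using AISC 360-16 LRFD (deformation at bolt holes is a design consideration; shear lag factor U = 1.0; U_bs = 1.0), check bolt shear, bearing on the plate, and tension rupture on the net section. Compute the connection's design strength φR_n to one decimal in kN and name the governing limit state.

212.2 kN (bolt shear governs)

Bolt shear: A_b = π(16)²/4 = 201.06 mm². φR_n = 0.75 × 469 × 201.06 × 3 × 1 = 212.2 kN.
Bearing (20 mm plate, F_u = 450 MPa): end bolts L_c = 27 − 18/2 = 18, R_n = min(1.2×18×20×450, 2.4×16×20×450) = 194.4 kN/bolt; interior L_c = 47 − 18 = 29, R_n = 313.2 kN/bolt. φR_n = 0.75 × (1×194.4 + 2×313.2) = 615.6 kN.
Tension rupture (net): A_n = (117 − 1×20)×20 = 1940 mm² (U = 1.0, A_e = A_n). φR_n = 0.75 × 450 × 1940 = 654.8 kN.
Governing: min(212.2, 615.6, 654.8) = 212.2 kN → bolt shear.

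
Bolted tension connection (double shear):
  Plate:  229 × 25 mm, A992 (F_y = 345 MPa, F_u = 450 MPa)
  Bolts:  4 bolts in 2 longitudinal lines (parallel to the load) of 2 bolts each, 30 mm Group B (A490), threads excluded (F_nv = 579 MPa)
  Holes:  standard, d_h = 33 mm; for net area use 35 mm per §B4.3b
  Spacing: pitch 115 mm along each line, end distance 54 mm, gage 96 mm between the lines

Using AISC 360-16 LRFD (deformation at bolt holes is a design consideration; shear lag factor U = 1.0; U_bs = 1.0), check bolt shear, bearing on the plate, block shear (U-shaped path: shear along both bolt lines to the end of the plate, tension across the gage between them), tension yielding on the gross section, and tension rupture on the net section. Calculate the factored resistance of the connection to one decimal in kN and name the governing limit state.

1341.6 kN (net-section rupture governs)

Bolt shear: A_b = π(30)²/4 = 706.86 mm². φR_n = 0.75 × 579 × 706.86 × 4 × 2 = 2455.6 kN.
Bearing (25 mm plate, F_u = 450 MPa): end bolts L_c = 54 − 33/2 = 37.5, R_n = min(1.2×37.5×25×450, 2.4×30×25×450) = 506.25 kN/bolt; interior L_c = 115 − 33 = 82, R_n = 810 kN/bolt. φR_n = 0.75 × (2×506.25 + 2×810) = 1974.4 kN.
Block shear: shear path 2×[54+1×115] = 2×169 mm, A_gv = 8450, A_nv = 2×(169 − 1.5×35)×25 = 5825 mm²; tension across gage: (96 − 1×35)×25 = 1525 mm². R_n = min(0.6×450×5825, 0.6×345×8450) + 1.0×450×1525 = min(1572.8, 1749.2) + 686.25 = 2259.1 kN. φR_n = 0.75 × 2259.1 = 1694.3 kN.
Tension yield (gross): A_g = 229×25 = 5725 mm². φR_n = 0.90 × 345 × 5725 = 1777.6 kN.
Tension rupture (net): A_n = (229 − 2×35)×25 = 3975 mm² (U = 1.0, A_e = A_n). φR_n = 0.75 × 450 × 3975 = 1341.6 kN.
Governing: min(2455.6, 1974.4, 1694.3, 1777.6, 1341.6) = 1341.6 kN → net-section rupture.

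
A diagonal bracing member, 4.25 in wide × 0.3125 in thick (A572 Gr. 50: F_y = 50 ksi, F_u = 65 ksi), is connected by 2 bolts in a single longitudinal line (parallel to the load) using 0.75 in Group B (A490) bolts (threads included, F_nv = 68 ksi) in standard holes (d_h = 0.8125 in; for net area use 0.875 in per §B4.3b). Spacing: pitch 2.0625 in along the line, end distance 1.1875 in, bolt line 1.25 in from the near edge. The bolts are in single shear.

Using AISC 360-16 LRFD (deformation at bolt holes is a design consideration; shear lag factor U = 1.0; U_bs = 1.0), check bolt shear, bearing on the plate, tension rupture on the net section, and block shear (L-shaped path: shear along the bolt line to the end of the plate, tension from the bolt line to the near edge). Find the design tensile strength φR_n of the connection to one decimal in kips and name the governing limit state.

30.1 kips (block shear governs)

Bolt shear: A_b = π(0.75)²/4 = 0.44179 in². φR_n = 0.75 × 68 × 0.44179 × 2 × 1 = 45.1 kips.
Bearing (0.3125 in plate, F_u = 65 ksi): end bolts L_c = 1.1875 − 0.8125/2 = 0.78125, R_n = min(1.2×0.78125×0.3125×65, 2.4×0.75×0.3125×65) = 19.043 kips/bolt; interior L_c = 2.0625 − 0.8125 = 1.25, R_n = 30.469 kips/bolt. φR_n = 0.75 × (1×19.043 + 1×30.469) = 37.1 kips.
Tension rupture (net): A_n = (4.25 − 1×0.875)×0.3125 = 1.0547 in² (U = 1.0, A_e = A_n). φR_n = 0.75 × 65 × 1.0547 = 51.4 kips.
Block shear: shear path 1×[1.1875+1×2.0625] = 1×3.25 in, A_gv = 1.0156, A_nv = 1×(3.25 − 1.5×0.875)×0.3125 = 0.60547 in²; tension to near edge: (1.25 − 0.5×0.875)×0.3125 = 0.25391 in². R_n = min(0.6×65×0.60547, 0.6×50×1.0156) + 1.0×65×0.25391 = min(23.613, 30.468) + 16.504 = 40.117 kips. φR_n = 0.75 × 40.117 = 30.1 kips.
Governing: min(45.1, 37.1, 51.4, 30.1) = 30.1 kips → block shear.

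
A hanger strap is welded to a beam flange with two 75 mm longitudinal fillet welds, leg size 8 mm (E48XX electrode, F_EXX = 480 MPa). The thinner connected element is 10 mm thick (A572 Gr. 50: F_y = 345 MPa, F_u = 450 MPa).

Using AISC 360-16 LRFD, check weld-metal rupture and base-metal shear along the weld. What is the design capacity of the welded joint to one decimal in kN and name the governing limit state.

Weld metal: throat = 0.707×8 = 5.656 mm, L = 2×75 = 150 mm. φR_n = 0.75 × 0.6 × 480 × 5.656 × 150 = 183.3 kN.
Base metal shear (10 mm plate): yield φR_n = 1.0×0.6×345×10×150 = 310.5 kN; rupture φR_n = 0.75×0.6×450×10×150 = 303.8 kN; take 303.8 kN (rupture).
Governing: min(183.3, 303.8) = 183.3 kN → weld metal.

183.3 kN (weld metal governs)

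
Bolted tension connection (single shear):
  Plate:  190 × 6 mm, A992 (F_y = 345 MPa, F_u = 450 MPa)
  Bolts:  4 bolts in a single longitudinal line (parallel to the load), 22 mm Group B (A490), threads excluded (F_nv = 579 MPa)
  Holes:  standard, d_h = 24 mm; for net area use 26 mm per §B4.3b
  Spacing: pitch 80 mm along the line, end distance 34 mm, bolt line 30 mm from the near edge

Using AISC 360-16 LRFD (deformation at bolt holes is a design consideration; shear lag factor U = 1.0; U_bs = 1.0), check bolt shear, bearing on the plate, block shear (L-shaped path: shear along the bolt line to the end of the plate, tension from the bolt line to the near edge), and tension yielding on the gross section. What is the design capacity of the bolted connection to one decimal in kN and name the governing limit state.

Bolt shear: A_b = π(22)²/4 = 380.13 mm². φR_n = 0.75 × 579 × 380.13 × 4 × 1 = 660.3 kN.
Bearing (6 mm plate, F_u = 450 MPa): end bolts L_c = 34 − 24/2 = 22, R_n = min(1.2×22×6×450, 2.4×22×6×450) = 71.28 kN/bolt; interior L_c = 80 − 24 = 56, R_n = 142.56 kN/bolt. φR_n = 0.75 × (1×71.28 + 3×142.56) = 374.2 kN.
Block shear: shear path 1×[34+3×80] = 1×274 mm, A_gv = 1644, A_nv = 1×(274 − 3.5×26)×6 = 1098 mm²; tension to near edge: (30 − 0.5×26)×6 = 102 mm². R_n = min(0.6×450×1098, 0.6×345×1644) + 1.0×450×102 = min(296.46, 340.31) + 45.9 = 342.36 kN. φR_n = 0.75 × 342.36 = 256.8 kN.
Tension yield (gross): A_g = 190×6 = 1140 mm². φR_n = 0.90 × 345 × 1140 = 354.0 kN.
Governing: min(660.3, 374.2, 256.8, 354.0) = 256.8 kN → block shear.

256.8 kN (block shear governs)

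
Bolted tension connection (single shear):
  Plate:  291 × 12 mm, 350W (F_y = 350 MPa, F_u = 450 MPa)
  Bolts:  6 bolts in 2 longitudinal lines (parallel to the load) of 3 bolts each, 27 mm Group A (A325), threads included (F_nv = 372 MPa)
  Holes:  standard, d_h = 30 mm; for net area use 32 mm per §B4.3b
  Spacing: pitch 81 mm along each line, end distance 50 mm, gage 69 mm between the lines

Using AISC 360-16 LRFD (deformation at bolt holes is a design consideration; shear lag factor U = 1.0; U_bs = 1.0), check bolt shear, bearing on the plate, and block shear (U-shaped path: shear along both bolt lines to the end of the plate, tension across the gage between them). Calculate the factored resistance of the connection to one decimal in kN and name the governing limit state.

Bolt shear: A_b = π(27)²/4 = 572.56 mm². φR_n = 0.75 × 372 × 572.56 × 6 × 1 = 958.5 kN.
Bearing (12 mm plate, F_u = 450 MPa): end bolts L_c = 50 − 30/2 = 35, R_n = min(1.2×35×12×450, 2.4×27×12×450) = 226.8 kN/bolt; interior L_c = 81 − 30 = 51, R_n = 330.48 kN/bolt. φR_n = 0.75 × (2×226.8 + 4×330.48) = 1331.6 kN.
Block shear: shear path 2×[50+2×81] = 2×212 mm, A_gv = 5088, A_nv = 2×(212 − 2.5×32)×12 = 3168 mm²; tension across gage: (69 − 1×32)×12 = 444 mm². R_n = min(0.6×450×3168, 0.6×350×5088) + 1.0×450×444 = min(855.36, 1068.5) + 199.8 = 1055.2 kN. φR_n = 0.75 × 1055.2 = 791.4 kN.
Governing: min(958.5, 1331.6, 791.4) = 791.4 kN → block shear.

791.4 kN (block shear governs)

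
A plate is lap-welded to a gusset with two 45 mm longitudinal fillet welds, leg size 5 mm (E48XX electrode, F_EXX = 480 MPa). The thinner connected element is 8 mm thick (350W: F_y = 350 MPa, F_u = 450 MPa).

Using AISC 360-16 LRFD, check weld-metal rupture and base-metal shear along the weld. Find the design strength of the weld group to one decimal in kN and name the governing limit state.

68.7 kN (weld metal governs)

Weld metal: throat = 0.707×5 = 3.535 mm, L = 2×45 = 90 mm. φR_n = 0.75 × 0.6 × 480 × 3.535 × 90 = 68.7 kN.
Base metal shear (8 mm plate): yield φR_n = 1.0×0.6×350×8×90 = 151.2 kN; rupture φR_n = 0.75×0.6×450×8×90 = 145.8 kN; take 145.8 kN (rupture).
Governing: min(68.7, 145.8) = 68.7 kN → weld metal.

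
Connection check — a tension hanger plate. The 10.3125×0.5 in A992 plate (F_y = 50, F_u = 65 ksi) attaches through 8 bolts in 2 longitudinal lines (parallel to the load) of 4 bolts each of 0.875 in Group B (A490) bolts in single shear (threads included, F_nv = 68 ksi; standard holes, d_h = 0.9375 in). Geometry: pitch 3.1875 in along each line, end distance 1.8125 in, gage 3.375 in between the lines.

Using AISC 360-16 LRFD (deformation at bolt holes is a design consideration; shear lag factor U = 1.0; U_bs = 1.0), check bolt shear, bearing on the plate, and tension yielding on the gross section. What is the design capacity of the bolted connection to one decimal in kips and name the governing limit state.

Bolt shear: A_b = π(0.875)²/4 = 0.60132 in². φR_n = 0.75 × 68 × 0.60132 × 8 × 1 = 245.3 kips.
Bearing (0.5 in plate, F_u = 65 ksi): end bolts L_c = 1.8125 − 0.9375/2 = 1.34375, R_n = min(1.2×1.34375×0.5×65, 2.4×0.875×0.5×65) = 52.406 kips/bolt; interior L_c = 3.1875 − 0.9375 = 2.25, R_n = 68.25 kips/bolt. φR_n = 0.75 × (2×52.406 + 6×68.25) = 385.7 kips.
Tension yield (gross): A_g = 10.3125×0.5 = 5.1563 in². φR_n = 0.90 × 50 × 5.1563 = 232.0 kips.
Governing: min(245.3, 385.7, 232.0) = 232.0 kips → gross-section yield.

232.0 kips (gross-section yield governs)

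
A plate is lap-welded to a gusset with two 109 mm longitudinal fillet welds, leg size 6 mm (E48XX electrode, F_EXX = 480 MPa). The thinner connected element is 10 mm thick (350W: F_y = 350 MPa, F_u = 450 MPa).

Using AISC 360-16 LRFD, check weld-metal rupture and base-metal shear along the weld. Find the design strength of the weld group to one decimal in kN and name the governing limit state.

199.7 kN (weld metal governs)

Weld metal: throat = 0.707×6 = 4.242 mm, L = 2×109 = 218 mm. φR_n = 0.75 × 0.6 × 480 × 4.242 × 218 = 199.7 kN.
Base metal shear (10 mm plate): yield φR_n = 1.0×0.6×350×10×218 = 457.8 kN; rupture φR_n = 0.75×0.6×450×10×218 = 441.5 kN; take 441.5 kN (rupture).
Governing: min(199.7, 441.5) = 199.7 kN → weld metal.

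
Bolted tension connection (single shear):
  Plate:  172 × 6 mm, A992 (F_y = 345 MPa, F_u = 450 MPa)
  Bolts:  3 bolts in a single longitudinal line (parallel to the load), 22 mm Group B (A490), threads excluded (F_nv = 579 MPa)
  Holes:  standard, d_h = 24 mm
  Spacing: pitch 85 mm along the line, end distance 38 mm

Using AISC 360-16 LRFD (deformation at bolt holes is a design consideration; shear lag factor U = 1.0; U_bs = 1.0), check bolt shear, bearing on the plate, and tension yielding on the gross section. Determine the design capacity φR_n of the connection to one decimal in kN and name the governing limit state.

277.0 kN (bearing governs)

Bolt shear: A_b = π(22)²/4 = 380.13 mm². φR_n = 0.75 × 579 × 380.13 × 3 × 1 = 495.2 kN.
Bearing (6 mm plate, F_u = 450 MPa): end bolts L_c = 38 − 24/2 = 26, R_n = min(1.2×26×6×450, 2.4×22×6×450) = 84.24 kN/bolt; interior L_c = 85 − 24 = 61, R_n = 142.56 kN/bolt. φR_n = 0.75 × (1×84.24 + 2×142.56) = 277.0 kN.
Tension yield (gross): A_g = 172×6 = 1032 mm². φR_n = 0.90 × 345 × 1032 = 320.4 kN.
Governing: min(495.2, 277.0, 320.4) = 277.0 kN → bearing.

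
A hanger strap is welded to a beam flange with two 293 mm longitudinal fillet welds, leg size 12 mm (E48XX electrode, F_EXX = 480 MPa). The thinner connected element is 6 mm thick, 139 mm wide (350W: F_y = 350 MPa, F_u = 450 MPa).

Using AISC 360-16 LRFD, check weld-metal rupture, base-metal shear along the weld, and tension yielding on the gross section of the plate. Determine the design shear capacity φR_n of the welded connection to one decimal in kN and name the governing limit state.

Weld metal: throat = 0.707×12 = 8.484 mm, L = 2×293 = 586 mm. φR_n = 0.75 × 0.6 × 480 × 8.484 × 586 = 1073.9 kN.
Base metal shear (6 mm plate): yield φR_n = 1.0×0.6×350×6×586 = 738.4 kN; rupture φR_n = 0.75×0.6×450×6×586 = 712.0 kN; take 712.0 kN (rupture).
Tension yield (gross): A_g = 139×6 = 834 mm². φR_n = 0.90 × 350 × 834 = 262.7 kN.
Governing: min(1073.9, 712.0, 262.7) = 262.7 kN → gross-section yield.

262.7 kN (gross-section yield governs)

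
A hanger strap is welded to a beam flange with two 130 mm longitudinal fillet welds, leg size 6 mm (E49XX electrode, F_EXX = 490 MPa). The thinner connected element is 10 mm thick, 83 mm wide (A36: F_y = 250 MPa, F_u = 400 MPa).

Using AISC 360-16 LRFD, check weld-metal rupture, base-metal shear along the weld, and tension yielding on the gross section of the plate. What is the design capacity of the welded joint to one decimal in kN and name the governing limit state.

186.8 kN (gross-section yield governs)

Weld metal: throat = 0.707×6 = 4.242 mm, L = 2×130 = 260 mm. φR_n = 0.75 × 0.6 × 490 × 4.242 × 260 = 243.2 kN.
Base metal shear (10 mm plate): yield φR_n = 1.0×0.6×250×10×260 = 390.0 kN; rupture φR_n = 0.75×0.6×400×10×260 = 468.0 kN; take 390.0 kN (yield).
Tension yield (gross): A_g = 83×10 = 830 mm². φR_n = 0.90 × 250 × 830 = 186.8 kN.
Governing: min(243.2, 390.0, 186.8) = 186.8 kN → gross-section yield.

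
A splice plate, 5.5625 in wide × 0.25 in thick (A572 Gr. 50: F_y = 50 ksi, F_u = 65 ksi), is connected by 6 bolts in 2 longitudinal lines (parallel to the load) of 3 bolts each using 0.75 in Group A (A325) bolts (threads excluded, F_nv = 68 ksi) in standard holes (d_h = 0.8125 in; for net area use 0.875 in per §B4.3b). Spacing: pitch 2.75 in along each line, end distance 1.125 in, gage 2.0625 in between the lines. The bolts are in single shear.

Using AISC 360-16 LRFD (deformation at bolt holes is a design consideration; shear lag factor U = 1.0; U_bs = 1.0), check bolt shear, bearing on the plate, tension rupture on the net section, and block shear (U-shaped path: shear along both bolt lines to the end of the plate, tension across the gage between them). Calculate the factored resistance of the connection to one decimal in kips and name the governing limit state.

46.5 kips (net-section rupture governs)

Bolt shear: A_b = π(0.75)²/4 = 0.44179 in². φR_n = 0.75 × 68 × 0.44179 × 6 × 1 = 135.2 kips.
Bearing (0.25 in plate, F_u = 65 ksi): end bolts L_c = 1.125 − 0.8125/2 = 0.71875, R_n = min(1.2×0.71875×0.25×65, 2.4×0.75×0.25×65) = 14.016 kips/bolt; interior L_c = 2.75 − 0.8125 = 1.9375, R_n = 29.25 kips/bolt. φR_n = 0.75 × (2×14.016 + 4×29.25) = 108.8 kips.
Tension rupture (net): A_n = (5.5625 − 2×0.875)×0.25 = 0.95313 in² (U = 1.0, A_e = A_n). φR_n = 0.75 × 65 × 0.95313 = 46.5 kips.
Block shear: shear path 2×[1.125+2×2.75] = 2×6.625 in, A_gv = 3.3125, A_nv = 2×(6.625 − 2.5×0.875)×0.25 = 2.2188 in²; tension across gage: (2.0625 − 1×0.875)×0.25 = 0.29688 in². R_n = min(0.6×65×2.2188, 0.6×50×3.3125) + 1.0×65×0.29688 = min(86.533, 99.375) + 19.297 = 105.83 kips. φR_n = 0.75 × 105.83 = 79.4 kips.
Governing: min(135.2, 108.8, 46.5, 79.4) = 46.5 kips → net-section rupture.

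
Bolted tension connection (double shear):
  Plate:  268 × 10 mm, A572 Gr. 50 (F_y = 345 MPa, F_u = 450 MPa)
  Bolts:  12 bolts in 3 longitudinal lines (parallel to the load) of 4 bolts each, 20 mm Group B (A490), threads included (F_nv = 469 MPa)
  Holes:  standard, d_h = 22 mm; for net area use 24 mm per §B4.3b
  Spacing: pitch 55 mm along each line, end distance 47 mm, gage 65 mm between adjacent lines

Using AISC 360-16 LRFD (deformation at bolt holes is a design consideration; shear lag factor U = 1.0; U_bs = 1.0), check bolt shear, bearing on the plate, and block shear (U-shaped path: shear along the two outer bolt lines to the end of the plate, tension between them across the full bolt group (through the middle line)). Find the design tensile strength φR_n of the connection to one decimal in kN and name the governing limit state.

Bolt shear: A_b = π(20)²/4 = 314.16 mm². φR_n = 0.75 × 469 × 314.16 × 12 × 2 = 2652.1 kN.
Bearing (10 mm plate, F_u = 450 MPa): end bolts L_c = 47 − 22/2 = 36, R_n = min(1.2×36×10×450, 2.4×20×10×450) = 194.4 kN/bolt; interior L_c = 55 − 22 = 33, R_n = 178.2 kN/bolt. φR_n = 0.75 × (3×194.4 + 9×178.2) = 1640.3 kN.
Block shear: shear path 2×[47+3×55] = 2×212 mm, A_gv = 4240, A_nv = 2×(212 − 3.5×24)×10 = 2560 mm²; tension across gage: (130 − 2×24)×10 = 820 mm². R_n = min(0.6×450×2560, 0.6×345×4240) + 1.0×450×820 = min(691.2, 877.68) + 369 = 1060.2 kN. φR_n = 0.75 × 1060.2 = 795.2 kN.
Governing: min(2652.1, 1640.3, 795.2) = 795.2 kN → block shear.

795.2 kN (block shear governs)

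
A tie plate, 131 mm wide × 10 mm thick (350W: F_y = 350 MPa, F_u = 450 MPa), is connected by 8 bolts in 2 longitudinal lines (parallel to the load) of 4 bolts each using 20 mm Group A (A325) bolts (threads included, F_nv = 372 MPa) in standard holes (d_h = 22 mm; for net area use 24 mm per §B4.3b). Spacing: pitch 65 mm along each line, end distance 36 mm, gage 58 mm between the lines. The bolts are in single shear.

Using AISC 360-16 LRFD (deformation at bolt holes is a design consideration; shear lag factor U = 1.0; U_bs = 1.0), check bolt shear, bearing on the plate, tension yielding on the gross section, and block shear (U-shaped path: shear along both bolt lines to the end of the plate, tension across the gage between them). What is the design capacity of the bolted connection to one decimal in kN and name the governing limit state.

Bolt shear: A_b = π(20)²/4 = 314.16 mm². φR_n = 0.75 × 372 × 314.16 × 8 × 1 = 701.2 kN.
Bearing (10 mm plate, F_u = 450 MPa): end bolts L_c = 36 − 22/2 = 25, R_n = min(1.2×25×10×450, 2.4×20×10×450) = 135 kN/bolt; interior L_c = 65 − 22 = 43, R_n = 216 kN/bolt. φR_n = 0.75 × (2×135 + 6×216) = 1174.5 kN.
Tension yield (gross): A_g = 131×10 = 1310 mm². φR_n = 0.90 × 350 × 1310 = 412.7 kN.
Block shear: shear path 2×[36+3×65] = 2×231 mm, A_gv = 4620, A_nv = 2×(231 − 3.5×24)×10 = 2940 mm²; tension across gage: (58 − 1×24)×10 = 340 mm². R_n = min(0.6×450×2940, 0.6×350×4620) + 1.0×450×340 = min(793.8, 970.2) + 153 = 946.8 kN. φR_n = 0.75 × 946.8 = 710.1 kN.
Governing: min(701.2, 1174.5, 412.7, 710.1) = 412.7 kN → gross-section yield.

412.7 kN (gross-section yield governs)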